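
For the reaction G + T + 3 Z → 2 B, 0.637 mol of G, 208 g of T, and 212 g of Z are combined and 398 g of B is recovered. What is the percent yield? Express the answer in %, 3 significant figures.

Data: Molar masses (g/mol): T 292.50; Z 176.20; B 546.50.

90.8 %

n(G) = 0.6370 mol
n(T) = 208.0 / 292.50 = 0.7111 mol
n(Z) = 212.0 / 176.20 = 1.203 mol
n/ν for G = 0.6370/1 = 0.6370
n/ν for T = 0.7111/1 = 0.7111
n/ν for Z = 1.203/3 = 0.4010
Smallest n/ν is Z → limiting reagent.
theoretical n(B) = (2/3) × 1.203 = 0.8020 mol → 438.3 g
% yield = 398 / 438.3 × 100 = 90.81 %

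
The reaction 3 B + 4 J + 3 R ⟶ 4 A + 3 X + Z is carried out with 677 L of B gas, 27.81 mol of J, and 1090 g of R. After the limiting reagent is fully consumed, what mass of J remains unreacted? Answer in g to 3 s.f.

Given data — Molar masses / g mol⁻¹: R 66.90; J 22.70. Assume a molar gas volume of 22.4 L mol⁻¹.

138 g

n(B) = 677.0 / 22.4 = 30.22 mol
n(J) = 27.81 mol
n(R) = 1090 / 66.90 = 16.29 mol
n/ν for B = 30.22/3 = 10.07
n/ν for J = 27.81/4 = 6.953
n/ν for R = 16.29/3 = 5.430
Smallest n/ν is R → limiting reagent.
J consumed = (4/3) × 16.29 = 21.72 mol
J remaining = 27.81 − 21.72 = 6.090 mol
mass = 6.090 × 22.70 = 138.2 g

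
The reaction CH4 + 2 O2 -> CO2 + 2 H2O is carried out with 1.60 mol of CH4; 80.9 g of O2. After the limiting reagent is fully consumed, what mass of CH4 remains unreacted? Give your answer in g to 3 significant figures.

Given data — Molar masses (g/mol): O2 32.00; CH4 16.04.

5.39 g

n(CH4) = 1.600 mol
n(O2) = 80.90 / 32.00 = 2.528 mol
n/ν for CH4 = 1.600/1 = 1.600
n/ν for O2 = 2.528/2 = 1.264
Smallest n/ν is O2 → limiting reagent.
CH4 consumed = (1/2) × 2.528 = 1.264 mol
CH4 remaining = 1.600 − 1.264 = 0.3360 mol
mass = 0.3360 × 16.04 = 5.389 g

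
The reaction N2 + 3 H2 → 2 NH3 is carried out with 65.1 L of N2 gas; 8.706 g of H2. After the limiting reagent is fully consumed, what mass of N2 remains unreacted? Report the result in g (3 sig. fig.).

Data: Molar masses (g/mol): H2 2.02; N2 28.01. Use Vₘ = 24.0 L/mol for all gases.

n(N2) = 65.10 / 24.0 = 2.713 mol
n(H2) = 8.706 / 2.02 = 4.310 mol
n/ν for N2 = 2.713/1 = 2.713
n/ν for H2 = 4.310/3 = 1.437
Smallest n/ν is H2 → limiting reagent.
N2 consumed = (1/3) × 4.310 = 1.437 mol
N2 remaining = 2.713 − 1.437 = 1.276 mol
mass = 1.276 × 28.01 = 35.74 g

35.7 g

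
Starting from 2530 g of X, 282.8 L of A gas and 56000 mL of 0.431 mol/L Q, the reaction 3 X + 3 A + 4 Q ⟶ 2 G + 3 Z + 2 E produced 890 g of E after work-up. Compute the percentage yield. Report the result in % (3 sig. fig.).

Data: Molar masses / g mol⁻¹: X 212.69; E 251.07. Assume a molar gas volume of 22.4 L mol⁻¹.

44.7 %

n(X) = 2530 / 212.69 = 11.90 mol
n(A) = 282.8 / 22.4 = 12.63 mol
n(Q) = 0.431 × 56000/1000 = 24.14 mol
n/ν for X = 11.90/3 = 3.967
n/ν for A = 12.63/3 = 4.210
n/ν for Q = 24.14/4 = 6.035
Smallest n/ν is X → limiting reagent.
theoretical n(E) = (2/3) × 11.90 = 7.933 mol → 1992 g
% yield = 890 / 1992 × 100 = 44.68 %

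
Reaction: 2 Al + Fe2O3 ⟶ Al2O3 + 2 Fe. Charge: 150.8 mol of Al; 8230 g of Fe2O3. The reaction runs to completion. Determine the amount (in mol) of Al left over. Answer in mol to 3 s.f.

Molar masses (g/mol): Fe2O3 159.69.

n(Al) = 150.8 mol
n(Fe2O3) = 8230 / 159.69 = 51.54 mol
n/ν → Al: 75.40, Fe2O3: 51.54; Fe2O3 is limiting.
Al consumed = (2/1) × 51.54 = 103.1 mol
Al remaining = 150.8 − 103.1 = 47.70 mol

47.7 mol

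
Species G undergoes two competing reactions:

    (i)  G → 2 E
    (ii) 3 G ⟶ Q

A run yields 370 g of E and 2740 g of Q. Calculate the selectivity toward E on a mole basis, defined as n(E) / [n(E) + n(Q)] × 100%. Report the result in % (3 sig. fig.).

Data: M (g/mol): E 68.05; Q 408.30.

44.8 %

n(E) = 370 / 68.05 = 5.437 mol
n(Q) = 2740 / 408.30 = 6.711 mol
selectivity = 5.437/(5.437+6.711) × 100 = 44.76 %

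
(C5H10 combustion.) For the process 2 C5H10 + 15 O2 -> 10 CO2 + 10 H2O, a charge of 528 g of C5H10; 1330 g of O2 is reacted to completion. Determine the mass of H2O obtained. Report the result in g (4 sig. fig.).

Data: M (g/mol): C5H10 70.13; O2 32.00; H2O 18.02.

n(C5H10) = 528.0 / 70.13 = 7.529 mol
n(O2) = 1330 / 32.00 = 41.56 mol
n/ν → C5H10: 3.765, O2: 2.771; O2 is limiting.
n(H2O) = (10/15) × 41.56 = 27.71 mol
mass = 27.71 × 18.02 = 499.3 g

499.3 g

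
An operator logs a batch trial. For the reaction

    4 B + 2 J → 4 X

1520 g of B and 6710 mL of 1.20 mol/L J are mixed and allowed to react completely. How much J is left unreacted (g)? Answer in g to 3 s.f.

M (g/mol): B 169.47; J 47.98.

n(B) = 1520 / 169.47 = 8.969 mol
n(J) = 1.20 × 6710/1000 = 8.052 mol
n/ν for B = 8.969/4 = 2.242
n/ν for J = 8.052/2 = 4.026
Smallest n/ν is B → limiting reagent.
J consumed = (2/4) × 8.969 = 4.485 mol
J remaining = 8.052 − 4.485 = 3.567 mol
mass = 3.567 × 47.98 = 171.1 g

171 g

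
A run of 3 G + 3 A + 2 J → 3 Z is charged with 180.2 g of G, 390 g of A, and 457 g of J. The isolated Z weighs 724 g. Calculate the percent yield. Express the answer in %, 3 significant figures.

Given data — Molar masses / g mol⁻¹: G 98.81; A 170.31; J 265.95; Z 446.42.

88.9 %

n(G) = 180.2 / 98.81 = 1.824 mol
n(A) = 390.0 / 170.31 = 2.290 mol
n(J) = 457.0 / 265.95 = 1.718 mol
n/ν for G = 1.824/3 = 0.6080
n/ν for A = 2.290/3 = 0.7633
n/ν for J = 1.718/2 = 0.8590
Smallest n/ν is G → limiting reagent.
theoretical n(Z) = (3/3) × 1.824 = 1.824 mol → 814.3 g
% yield = 724 / 814.3 × 100 = 88.91 %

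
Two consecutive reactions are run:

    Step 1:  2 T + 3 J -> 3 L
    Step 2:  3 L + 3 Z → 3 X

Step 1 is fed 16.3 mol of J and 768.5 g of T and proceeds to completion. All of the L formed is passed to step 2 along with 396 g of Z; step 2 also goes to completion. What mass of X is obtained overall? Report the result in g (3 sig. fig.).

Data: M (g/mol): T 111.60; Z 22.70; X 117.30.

1210 g

Step 1:
n(J) = 16.30 mol
n(T) = 768.5 / 111.60 = 6.886 mol
n/ν for J = 16.30/3 = 5.433
n/ν for T = 6.886/2 = 3.443
Smallest n/ν is T → limiting reagent.
n(L) produced = (3/2) × 6.886 = 10.33 mol
Step 2:
n(L) available = 10.33 mol
n(Z) = 396.0 / 22.70 = 17.44 mol
n/ν for L = 10.33/3 = 3.443
n/ν for Z = 17.44/3 = 5.813
Smallest n/ν is L → limiting reagent.
n(X) = (3/3) × 10.33 = 10.33 mol
mass = 10.33 × 117.30 = 1212 g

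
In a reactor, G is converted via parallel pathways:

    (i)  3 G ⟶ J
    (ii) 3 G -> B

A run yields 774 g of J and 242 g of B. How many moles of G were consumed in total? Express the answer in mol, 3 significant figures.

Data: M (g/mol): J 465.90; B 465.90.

6.54 mol

n(J) = 774 / 465.90 = 1.661 mol
n(B) = 242 / 465.90 = 0.5194 mol
n(G) via (i) = (3/1)×1.661 = 4.983 mol
n(G) via (ii) = (3/1)×0.5194 = 1.558 mol
total n(G) = 4.983 + 1.558 = 6.541 mol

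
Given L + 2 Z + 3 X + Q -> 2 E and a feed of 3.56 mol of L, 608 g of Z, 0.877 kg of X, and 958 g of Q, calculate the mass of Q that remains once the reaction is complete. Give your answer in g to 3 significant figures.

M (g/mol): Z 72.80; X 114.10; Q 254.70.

n(L) = 3.560 mol
n(Z) = 608.0 / 72.80 = 8.352 mol
n(X) = 0.8770×1000 / 114.10 = 7.686 mol
n(Q) = 958.0 / 254.70 = 3.761 mol
n/ν → L: 3.560, Z: 4.176, X: 2.562, Q: 3.761; X is limiting.
Q consumed = (1/3) × 7.686 = 2.562 mol
Q remaining = 3.761 − 2.562 = 1.199 mol
mass = 1.199 × 254.70 = 305.4 g

305 g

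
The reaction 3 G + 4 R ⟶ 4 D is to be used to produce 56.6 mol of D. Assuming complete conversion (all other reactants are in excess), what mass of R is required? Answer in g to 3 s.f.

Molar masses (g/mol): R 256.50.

14500 g

n(D) = 56.60 mol
n(R) = (4/4) × 56.60 = 56.60 mol
mass = 56.60 × 256.50 = 14520 g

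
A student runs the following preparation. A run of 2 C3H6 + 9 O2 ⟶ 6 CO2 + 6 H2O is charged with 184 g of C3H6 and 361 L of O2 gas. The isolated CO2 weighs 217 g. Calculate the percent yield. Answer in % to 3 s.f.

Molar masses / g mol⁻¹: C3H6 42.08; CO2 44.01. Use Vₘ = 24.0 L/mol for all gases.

49.2 %

n(C3H6) = 184.0 / 42.08 = 4.373 mol
n(O2) = 361.0 / 24.0 = 15.04 mol
n/ν → C3H6: 2.187, O2: 1.671; O2 is limiting.
theoretical n(CO2) = (6/9) × 15.04 = 10.03 mol → 441.4 g
% yield = 217 / 441.4 × 100 = 49.16 %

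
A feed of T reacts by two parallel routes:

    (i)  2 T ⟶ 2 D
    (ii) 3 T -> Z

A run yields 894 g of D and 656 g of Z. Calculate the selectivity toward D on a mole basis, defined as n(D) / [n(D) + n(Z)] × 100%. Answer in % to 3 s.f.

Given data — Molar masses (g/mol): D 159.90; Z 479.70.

80.3 %

n(D) = 894 / 159.90 = 5.591 mol
n(Z) = 656 / 479.70 = 1.368 mol
selectivity = 5.591/(5.591+1.368) × 100 = 80.34 %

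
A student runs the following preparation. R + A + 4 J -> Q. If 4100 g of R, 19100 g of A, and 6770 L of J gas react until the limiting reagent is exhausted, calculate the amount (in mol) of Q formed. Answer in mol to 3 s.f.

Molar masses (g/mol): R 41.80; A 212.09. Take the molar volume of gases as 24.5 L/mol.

69.1 mol

n(R) = 4100 / 41.80 = 98.09 mol
n(A) = 19100 / 212.09 = 90.06 mol
n(J) = 6770 / 24.5 = 276.3 mol
n/ν → R: 98.09, A: 90.06, J: 69.08; J is limiting.
n(Q) = (1/4) × 276.3 = 69.08 mol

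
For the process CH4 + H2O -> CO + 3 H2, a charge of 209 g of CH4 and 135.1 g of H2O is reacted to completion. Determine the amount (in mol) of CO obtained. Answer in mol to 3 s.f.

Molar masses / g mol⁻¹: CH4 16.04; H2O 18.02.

n(CH4) = 209.0 / 16.04 = 13.03 mol
n(H2O) = 135.1 / 18.02 = 7.497 mol
n/ν for CH4 = 13.03/1 = 13.03
n/ν for H2O = 7.497/1 = 7.497
Smallest n/ν is H2O → limiting reagent.
n(CO) = (1/1) × 7.497 = 7.497 mol

7.50 mol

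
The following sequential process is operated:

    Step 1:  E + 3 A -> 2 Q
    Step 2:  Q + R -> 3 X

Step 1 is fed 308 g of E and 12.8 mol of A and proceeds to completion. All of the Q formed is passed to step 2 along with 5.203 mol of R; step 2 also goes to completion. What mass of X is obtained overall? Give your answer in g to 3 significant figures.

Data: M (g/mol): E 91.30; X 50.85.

794 g

Step 1:
n(E) = 308.0 / 91.30 = 3.373 mol
n(A) = 12.80 mol
n/ν → E: 3.373, A: 4.267; E is limiting.
n(Q) produced = (2/1) × 3.373 = 6.746 mol
Step 2:
n(Q) available = 6.746 mol
n(R) = 5.203 mol
n/ν → Q: 6.746, R: 5.203; R is limiting.
n(X) = (3/1) × 5.203 = 15.61 mol
mass = 15.61 × 50.85 = 793.8 g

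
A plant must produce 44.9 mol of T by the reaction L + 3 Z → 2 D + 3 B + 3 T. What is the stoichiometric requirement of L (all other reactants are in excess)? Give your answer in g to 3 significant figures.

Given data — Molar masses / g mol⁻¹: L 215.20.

n(T) = 44.90 mol
n(L) = (1/3) × 44.90 = 14.97 mol
mass = 14.97 × 215.20 = 3222 g

3220 g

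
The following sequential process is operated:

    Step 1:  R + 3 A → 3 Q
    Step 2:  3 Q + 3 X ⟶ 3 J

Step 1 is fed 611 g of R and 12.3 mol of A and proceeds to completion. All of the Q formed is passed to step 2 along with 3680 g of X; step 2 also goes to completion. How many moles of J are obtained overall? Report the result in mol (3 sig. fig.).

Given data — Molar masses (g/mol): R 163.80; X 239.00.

11.2 mol

Step 1:
n(R) = 611.0 / 163.80 = 3.730 mol
n(A) = 12.30 mol
n/ν for R = 3.730/1 = 3.730
n/ν for A = 12.30/3 = 4.100
Smallest n/ν is R → limiting reagent.
n(Q) produced = (3/1) × 3.730 = 11.19 mol
Step 2:
n(Q) available = 11.19 mol
n(X) = 3680 / 239.00 = 15.40 mol
n/ν for Q = 11.19/3 = 3.730
n/ν for X = 15.40/3 = 5.133
Smallest n/ν is Q → limiting reagent.
n(J) = (3/3) × 11.19 = 11.19 mol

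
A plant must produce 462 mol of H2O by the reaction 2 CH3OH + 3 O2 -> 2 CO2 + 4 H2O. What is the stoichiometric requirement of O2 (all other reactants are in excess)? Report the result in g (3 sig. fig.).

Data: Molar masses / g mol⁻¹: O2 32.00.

n(H2O) = 462.0 mol
n(O2) = (3/4) × 462.0 = 346.5 mol
mass = 346.5 × 32.00 = 11090 g

11100 g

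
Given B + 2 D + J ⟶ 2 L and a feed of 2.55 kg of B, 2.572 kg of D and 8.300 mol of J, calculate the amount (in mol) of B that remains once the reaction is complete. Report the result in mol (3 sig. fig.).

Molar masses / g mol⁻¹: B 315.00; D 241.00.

2.76 mol

n(B) = 2.550×1000 / 315.00 = 8.095 mol
n(D) = 2.572×1000 / 241.00 = 10.67 mol
n(J) = 8.300 mol
n/ν → B: 8.095, D: 5.335, J: 8.300; D is limiting.
B consumed = (1/2) × 10.67 = 5.335 mol
B remaining = 8.095 − 5.335 = 2.760 mol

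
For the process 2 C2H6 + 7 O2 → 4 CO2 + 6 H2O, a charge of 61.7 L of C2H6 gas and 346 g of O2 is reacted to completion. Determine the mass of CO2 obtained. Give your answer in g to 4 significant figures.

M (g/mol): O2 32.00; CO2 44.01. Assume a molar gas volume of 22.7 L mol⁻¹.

n(C2H6) = 61.70 / 22.7 = 2.718 mol
n(O2) = 346.0 / 32.00 = 10.81 mol
n/ν for C2H6 = 2.718/2 = 1.359
n/ν for O2 = 10.81/7 = 1.544
Smallest n/ν is C2H6 → limiting reagent.
n(CO2) = (4/2) × 2.718 = 5.436 mol
mass = 5.436 × 44.01 = 239.2 g

239.2 g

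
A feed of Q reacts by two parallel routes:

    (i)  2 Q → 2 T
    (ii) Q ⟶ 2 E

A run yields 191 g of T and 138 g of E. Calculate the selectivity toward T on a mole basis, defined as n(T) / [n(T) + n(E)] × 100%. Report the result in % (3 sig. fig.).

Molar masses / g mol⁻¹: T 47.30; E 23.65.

n(T) = 191 / 47.30 = 4.038 mol
n(E) = 138 / 23.65 = 5.835 mol
selectivity = 4.038/(4.038+5.835) × 100 = 40.90 %

40.9 %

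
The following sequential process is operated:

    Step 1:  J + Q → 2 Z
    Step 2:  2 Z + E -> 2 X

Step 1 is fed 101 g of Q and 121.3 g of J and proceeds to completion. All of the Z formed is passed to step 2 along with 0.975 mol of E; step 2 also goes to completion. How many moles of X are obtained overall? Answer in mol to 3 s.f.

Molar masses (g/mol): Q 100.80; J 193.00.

Step 1:
n(Q) = 101.0 / 100.80 = 1.002 mol
n(J) = 121.3 / 193.00 = 0.6285 mol
n/ν for Q = 1.002/1 = 1.002
n/ν for J = 0.6285/1 = 0.6285
Smallest n/ν is J → limiting reagent.
n(Z) produced = (2/1) × 0.6285 = 1.257 mol
Step 2:
n(Z) available = 1.257 mol
n(E) = 0.9750 mol
n/ν for Z = 1.257/2 = 0.6285
n/ν for E = 0.9750/1 = 0.9750
Smallest n/ν is Z → limiting reagent.
n(X) = (2/2) × 1.257 = 1.257 mol

1.26 mol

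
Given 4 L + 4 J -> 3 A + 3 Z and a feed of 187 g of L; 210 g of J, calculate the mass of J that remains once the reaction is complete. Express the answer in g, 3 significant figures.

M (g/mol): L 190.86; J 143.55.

n(L) = 187.0 / 190.86 = 0.9798 mol
n(J) = 210.0 / 143.55 = 1.463 mol
n/ν for L = 0.9798/4 = 0.2450
n/ν for J = 1.463/4 = 0.3658
Smallest n/ν is L → limiting reagent.
J consumed = (4/4) × 0.9798 = 0.9798 mol
J remaining = 1.463 − 0.9798 = 0.4832 mol
mass = 0.4832 × 143.55 = 69.36 g

69.4 g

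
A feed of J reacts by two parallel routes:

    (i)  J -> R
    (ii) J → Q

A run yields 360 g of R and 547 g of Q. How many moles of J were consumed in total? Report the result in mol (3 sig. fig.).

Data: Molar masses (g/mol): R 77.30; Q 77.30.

n(R) = 360 / 77.30 = 4.657 mol
n(Q) = 547 / 77.30 = 7.076 mol
n(J) via (i) = (1/1)×4.657 = 4.657 mol
n(J) via (ii) = (1/1)×7.076 = 7.076 mol
total n(J) = 4.657 + 7.076 = 11.73 mol

11.7 mol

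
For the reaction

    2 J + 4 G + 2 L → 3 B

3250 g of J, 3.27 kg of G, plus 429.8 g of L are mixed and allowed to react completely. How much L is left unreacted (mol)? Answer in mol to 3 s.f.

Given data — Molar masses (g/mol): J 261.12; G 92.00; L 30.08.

1.84 mol

n(J) = 3250 / 261.12 = 12.45 mol
n(G) = 3.270×1000 / 92.00 = 35.54 mol
n(L) = 429.8 / 30.08 = 14.29 mol
n/ν for J = 12.45/2 = 6.225
n/ν for G = 35.54/4 = 8.885
n/ν for L = 14.29/2 = 7.145
Smallest n/ν is J → limiting reagent.
L consumed = (2/2) × 12.45 = 12.45 mol
L remaining = 14.29 − 12.45 = 1.840 mol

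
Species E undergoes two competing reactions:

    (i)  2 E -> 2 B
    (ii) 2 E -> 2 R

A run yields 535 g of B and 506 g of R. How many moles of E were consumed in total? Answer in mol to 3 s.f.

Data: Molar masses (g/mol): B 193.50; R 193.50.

5.38 mol

n(B) = 535 / 193.50 = 2.765 mol
n(R) = 506 / 193.50 = 2.615 mol
n(E) via (i) = (2/2)×2.765 = 2.765 mol
n(E) via (ii) = (2/2)×2.615 = 2.615 mol
total n(E) = 2.765 + 2.615 = 5.380 mol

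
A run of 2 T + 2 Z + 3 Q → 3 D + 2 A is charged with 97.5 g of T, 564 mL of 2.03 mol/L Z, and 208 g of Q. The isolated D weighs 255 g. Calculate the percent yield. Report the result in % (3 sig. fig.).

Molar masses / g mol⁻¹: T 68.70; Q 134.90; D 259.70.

n(T) = 97.50 / 68.70 = 1.419 mol
n(Z) = 2.03 × 564.0/1000 = 1.145 mol
n(Q) = 208.0 / 134.90 = 1.542 mol
n/ν → T: 0.7095, Z: 0.5725, Q: 0.5140; Q is limiting.
theoretical n(D) = (3/3) × 1.542 = 1.542 mol → 400.5 g
% yield = 255 / 400.5 × 100 = 63.67 %

63.7 %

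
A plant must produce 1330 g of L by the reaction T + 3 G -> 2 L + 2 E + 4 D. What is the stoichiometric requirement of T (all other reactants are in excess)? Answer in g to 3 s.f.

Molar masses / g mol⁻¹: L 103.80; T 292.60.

n(L) = 1330 / 103.80 = 12.81 mol
n(T) = (1/2) × 12.81 = 6.405 mol
mass = 6.405 × 292.60 = 1874 g

1870 g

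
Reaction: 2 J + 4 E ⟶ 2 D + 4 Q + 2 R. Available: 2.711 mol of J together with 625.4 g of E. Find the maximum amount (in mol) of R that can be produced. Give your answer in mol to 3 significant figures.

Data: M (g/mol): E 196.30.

1.59 mol

n(J) = 2.711 mol
n(E) = 625.4 / 196.30 = 3.186 mol
n/ν for J = 2.711/2 = 1.356
n/ν for E = 3.186/4 = 0.7965
Smallest n/ν is E → limiting reagent.
n(R) = (2/4) × 3.186 = 1.593 mol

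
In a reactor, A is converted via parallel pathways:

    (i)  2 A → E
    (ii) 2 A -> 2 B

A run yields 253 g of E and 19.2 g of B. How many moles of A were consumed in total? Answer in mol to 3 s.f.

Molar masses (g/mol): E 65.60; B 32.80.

8.30 mol

n(E) = 253 / 65.60 = 3.857 mol
n(B) = 19.2 / 32.80 = 0.5854 mol
n(A) via (i) = (2/1)×3.857 = 7.714 mol
n(A) via (ii) = (2/2)×0.5854 = 0.5854 mol
total n(A) = 7.714 + 0.5854 = 8.299 mol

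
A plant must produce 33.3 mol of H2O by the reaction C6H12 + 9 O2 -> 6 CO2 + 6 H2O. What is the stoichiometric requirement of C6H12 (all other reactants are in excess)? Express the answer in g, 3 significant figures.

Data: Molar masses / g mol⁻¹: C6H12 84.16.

467 g

n(H2O) = 33.30 mol
n(C6H12) = (1/6) × 33.30 = 5.550 mol
mass = 5.550 × 84.16 = 467.1 g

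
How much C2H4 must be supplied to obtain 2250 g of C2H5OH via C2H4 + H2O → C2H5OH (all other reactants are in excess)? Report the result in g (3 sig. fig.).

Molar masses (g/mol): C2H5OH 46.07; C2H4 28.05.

1370 g

n(C2H5OH) = 2250 / 46.07 = 48.84 mol
n(C2H4) = (1/1) × 48.84 = 48.84 mol
mass = 48.84 × 28.05 = 1370 g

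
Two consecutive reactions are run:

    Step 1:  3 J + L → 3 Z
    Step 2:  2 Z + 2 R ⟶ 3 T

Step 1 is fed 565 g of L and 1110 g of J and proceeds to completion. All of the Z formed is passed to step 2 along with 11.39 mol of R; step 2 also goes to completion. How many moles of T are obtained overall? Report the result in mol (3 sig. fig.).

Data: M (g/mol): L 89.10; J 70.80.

Step 1:
n(L) = 565.0 / 89.10 = 6.341 mol
n(J) = 1110 / 70.80 = 15.68 mol
n/ν for L = 6.341/1 = 6.341
n/ν for J = 15.68/3 = 5.227
Smallest n/ν is J → limiting reagent.
n(Z) produced = (3/3) × 15.68 = 15.68 mol
Step 2:
n(Z) available = 15.68 mol
n(R) = 11.39 mol
n/ν for Z = 15.68/2 = 7.840
n/ν for R = 11.39/2 = 5.695
Smallest n/ν is R → limiting reagent.
n(T) = (3/2) × 11.39 = 17.09 mol

17.1 mol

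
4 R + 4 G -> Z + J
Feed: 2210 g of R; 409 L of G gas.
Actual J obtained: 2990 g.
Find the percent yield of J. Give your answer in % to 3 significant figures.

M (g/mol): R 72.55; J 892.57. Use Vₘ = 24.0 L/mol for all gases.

n(R) = 2210 / 72.55 = 30.46 mol
n(G) = 409.0 / 24.0 = 17.04 mol
n/ν for R = 30.46/4 = 7.615
n/ν for G = 17.04/4 = 4.260
Smallest n/ν is G → limiting reagent.
theoretical n(J) = (1/4) × 17.04 = 4.260 mol → 3802 g
% yield = 2990 / 3802 × 100 = 78.64 %

78.6 %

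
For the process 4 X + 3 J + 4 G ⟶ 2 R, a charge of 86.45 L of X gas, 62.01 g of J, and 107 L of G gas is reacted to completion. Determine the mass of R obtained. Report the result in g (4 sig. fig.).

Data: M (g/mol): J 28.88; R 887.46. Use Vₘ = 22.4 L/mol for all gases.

1270 g

n(X) = 86.45 / 22.4 = 3.859 mol
n(J) = 62.01 / 28.88 = 2.147 mol
n(G) = 107.0 / 22.4 = 4.777 mol
n/ν → X: 0.9648, J: 0.7157, G: 1.194; J is limiting.
n(R) = (2/3) × 2.147 = 1.431 mol
mass = 1.431 × 887.46 = 1270 g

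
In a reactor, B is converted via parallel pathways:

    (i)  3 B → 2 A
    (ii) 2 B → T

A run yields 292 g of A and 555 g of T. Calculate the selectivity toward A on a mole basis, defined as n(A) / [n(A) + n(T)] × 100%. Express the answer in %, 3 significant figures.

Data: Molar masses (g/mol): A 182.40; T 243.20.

n(A) = 292 / 182.40 = 1.601 mol
n(T) = 555 / 243.20 = 2.282 mol
selectivity = 1.601/(1.601+2.282) × 100 = 41.23 %

41.2 %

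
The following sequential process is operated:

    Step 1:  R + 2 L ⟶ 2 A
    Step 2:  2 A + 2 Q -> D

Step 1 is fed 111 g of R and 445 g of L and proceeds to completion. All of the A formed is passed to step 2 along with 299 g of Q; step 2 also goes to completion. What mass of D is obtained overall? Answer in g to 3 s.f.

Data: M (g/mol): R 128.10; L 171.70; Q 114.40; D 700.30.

Step 1:
n(R) = 111.0 / 128.10 = 0.8665 mol
n(L) = 445.0 / 171.70 = 2.592 mol
n/ν for R = 0.8665/1 = 0.8665
n/ν for L = 2.592/2 = 1.296
Smallest n/ν is R → limiting reagent.
n(A) produced = (2/1) × 0.8665 = 1.733 mol
Step 2:
n(A) available = 1.733 mol
n(Q) = 299.0 / 114.40 = 2.614 mol
n/ν for A = 1.733/2 = 0.8665
n/ν for Q = 2.614/2 = 1.307
Smallest n/ν is A → limiting reagent.
n(D) = (1/2) × 1.733 = 0.8665 mol
mass = 0.8665 × 700.30 = 606.8 g

607 g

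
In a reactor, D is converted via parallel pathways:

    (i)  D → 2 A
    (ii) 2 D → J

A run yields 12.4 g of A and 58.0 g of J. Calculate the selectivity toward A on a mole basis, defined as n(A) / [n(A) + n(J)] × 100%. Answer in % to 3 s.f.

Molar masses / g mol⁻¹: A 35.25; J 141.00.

46.1 %

n(A) = 12.4 / 35.25 = 0.3518 mol
n(J) = 58.0 / 141.00 = 0.4113 mol
selectivity = 0.3518/(0.3518+0.4113) × 100 = 46.10 %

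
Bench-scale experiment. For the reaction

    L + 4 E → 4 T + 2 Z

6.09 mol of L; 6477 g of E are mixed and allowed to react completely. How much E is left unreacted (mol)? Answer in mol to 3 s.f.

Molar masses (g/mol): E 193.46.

n(L) = 6.090 mol
n(E) = 6477 / 193.46 = 33.48 mol
n/ν for L = 6.090/1 = 6.090
n/ν for E = 33.48/4 = 8.370
Smallest n/ν is L → limiting reagent.
E consumed = (4/1) × 6.090 = 24.36 mol
E remaining = 33.48 − 24.36 = 9.120 mol

9.12 mol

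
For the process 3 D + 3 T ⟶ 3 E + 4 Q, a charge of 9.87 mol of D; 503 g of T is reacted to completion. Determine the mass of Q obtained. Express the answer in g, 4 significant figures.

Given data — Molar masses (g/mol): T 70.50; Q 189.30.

n(D) = 9.870 mol
n(T) = 503.0 / 70.50 = 7.135 mol
n/ν for D = 9.870/3 = 3.290
n/ν for T = 7.135/3 = 2.378
Smallest n/ν is T → limiting reagent.
n(Q) = (4/3) × 7.135 = 9.513 mol
mass = 9.513 × 189.30 = 1801 g

1801 g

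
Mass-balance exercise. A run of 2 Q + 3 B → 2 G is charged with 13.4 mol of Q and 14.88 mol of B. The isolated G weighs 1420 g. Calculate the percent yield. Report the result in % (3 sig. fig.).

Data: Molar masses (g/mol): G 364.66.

39.3 %

n(Q) = 13.40 mol
n(B) = 14.88 mol
n/ν for Q = 13.40/2 = 6.700
n/ν for B = 14.88/3 = 4.960
Smallest n/ν is B → limiting reagent.
theoretical n(G) = (2/3) × 14.88 = 9.920 mol → 3617 g
% yield = 1420 / 3617 × 100 = 39.26 %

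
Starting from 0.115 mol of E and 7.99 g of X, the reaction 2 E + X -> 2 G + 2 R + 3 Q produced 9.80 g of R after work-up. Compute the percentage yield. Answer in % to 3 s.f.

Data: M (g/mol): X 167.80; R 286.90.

n(E) = 0.1150 mol
n(X) = 7.990 / 167.80 = 0.04762 mol
n/ν → E: 0.05750, X: 0.04762; X is limiting.
theoretical n(R) = (2/1) × 0.04762 = 0.09524 mol → 27.32 g
% yield = 9.80 / 27.32 × 100 = 35.87 %

35.9 %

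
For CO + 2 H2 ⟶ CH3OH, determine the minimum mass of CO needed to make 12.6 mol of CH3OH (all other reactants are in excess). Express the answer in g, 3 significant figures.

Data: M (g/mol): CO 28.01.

n(CH3OH) = 12.60 mol
n(CO) = (1/1) × 12.60 = 12.60 mol
mass = 12.60 × 28.01 = 352.9 g

353 g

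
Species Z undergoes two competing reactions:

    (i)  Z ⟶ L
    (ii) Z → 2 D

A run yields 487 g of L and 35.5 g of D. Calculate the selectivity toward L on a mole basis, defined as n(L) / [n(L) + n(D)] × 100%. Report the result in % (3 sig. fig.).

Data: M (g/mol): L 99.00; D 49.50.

n(L) = 487 / 99.00 = 4.919 mol
n(D) = 35.5 / 49.50 = 0.7172 mol
selectivity = 4.919/(4.919+0.7172) × 100 = 87.28 %

87.3 %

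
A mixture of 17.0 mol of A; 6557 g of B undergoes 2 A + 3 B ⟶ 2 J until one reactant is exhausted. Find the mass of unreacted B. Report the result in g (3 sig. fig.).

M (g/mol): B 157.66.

2540 g

n(A) = 17.00 mol
n(B) = 6557 / 157.66 = 41.59 mol
n/ν → A: 8.500, B: 13.86; A is limiting.
B consumed = (3/2) × 17.00 = 25.50 mol
B remaining = 41.59 − 25.50 = 16.09 mol
mass = 16.09 × 157.66 = 2537 g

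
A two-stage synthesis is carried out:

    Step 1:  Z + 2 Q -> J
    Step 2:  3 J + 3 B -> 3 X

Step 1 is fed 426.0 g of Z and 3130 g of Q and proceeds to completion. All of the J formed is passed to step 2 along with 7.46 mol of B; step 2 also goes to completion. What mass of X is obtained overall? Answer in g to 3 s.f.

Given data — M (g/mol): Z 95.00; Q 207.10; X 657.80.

2950 g

Step 1:
n(Z) = 426.0 / 95.00 = 4.484 mol
n(Q) = 3130 / 207.10 = 15.11 mol
n/ν for Z = 4.484/1 = 4.484
n/ν for Q = 15.11/2 = 7.555
Smallest n/ν is Z → limiting reagent.
n(J) produced = (1/1) × 4.484 = 4.484 mol
Step 2:
n(J) available = 4.484 mol
n(B) = 7.460 mol
n/ν for J = 4.484/3 = 1.495
n/ν for B = 7.460/3 = 2.487
Smallest n/ν is J → limiting reagent.
n(X) = (3/3) × 4.484 = 4.484 mol
mass = 4.484 × 657.80 = 2950 g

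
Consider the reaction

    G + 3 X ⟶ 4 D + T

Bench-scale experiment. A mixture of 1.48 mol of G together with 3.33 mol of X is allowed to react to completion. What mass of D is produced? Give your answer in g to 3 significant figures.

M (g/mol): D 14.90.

66.2 g

n(G) = 1.480 mol
n(X) = 3.330 mol
n/ν for G = 1.480/1 = 1.480
n/ν for X = 3.330/3 = 1.110
Smallest n/ν is X → limiting reagent.
n(D) = (4/3) × 3.330 = 4.440 mol
mass = 4.440 × 14.90 = 66.16 g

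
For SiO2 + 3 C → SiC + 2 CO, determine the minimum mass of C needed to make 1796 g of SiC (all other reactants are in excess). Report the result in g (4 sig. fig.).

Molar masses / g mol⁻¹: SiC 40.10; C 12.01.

1614 g

n(SiC) = 1796 / 40.10 = 44.79 mol
n(C) = (3/1) × 44.79 = 134.4 mol
mass = 134.4 × 12.01 = 1614 g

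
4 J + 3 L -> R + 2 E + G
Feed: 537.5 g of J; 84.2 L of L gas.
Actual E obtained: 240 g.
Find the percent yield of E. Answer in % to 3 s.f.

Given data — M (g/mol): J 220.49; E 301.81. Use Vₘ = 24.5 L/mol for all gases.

65.2 %

n(J) = 537.5 / 220.49 = 2.438 mol
n(L) = 84.20 / 24.5 = 3.437 mol
n/ν for J = 2.438/4 = 0.6095
n/ν for L = 3.437/3 = 1.146
Smallest n/ν is J → limiting reagent.
theoretical n(E) = (2/4) × 2.438 = 1.219 mol → 367.9 g
% yield = 240 / 367.9 × 100 = 65.24 %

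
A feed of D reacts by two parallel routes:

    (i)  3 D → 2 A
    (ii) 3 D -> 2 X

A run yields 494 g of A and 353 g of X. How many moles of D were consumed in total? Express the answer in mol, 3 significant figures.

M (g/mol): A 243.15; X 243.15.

n(A) = 494 / 243.15 = 2.032 mol
n(X) = 353 / 243.15 = 1.452 mol
n(D) via (i) = (3/2)×2.032 = 3.048 mol
n(D) via (ii) = (3/2)×1.452 = 2.178 mol
total n(D) = 3.048 + 2.178 = 5.226 mol

5.23 mol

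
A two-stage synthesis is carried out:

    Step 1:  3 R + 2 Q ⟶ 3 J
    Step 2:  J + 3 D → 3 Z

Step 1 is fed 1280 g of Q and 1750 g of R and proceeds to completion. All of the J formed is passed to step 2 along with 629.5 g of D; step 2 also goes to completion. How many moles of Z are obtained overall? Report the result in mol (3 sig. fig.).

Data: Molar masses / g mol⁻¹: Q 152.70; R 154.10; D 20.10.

31.3 mol

Step 1:
n(Q) = 1280 / 152.70 = 8.382 mol
n(R) = 1750 / 154.10 = 11.36 mol
n/ν → Q: 4.191, R: 3.787; R is limiting.
n(J) produced = (3/3) × 11.36 = 11.36 mol
Step 2:
n(J) available = 11.36 mol
n(D) = 629.5 / 20.10 = 31.32 mol
n/ν → J: 11.36, D: 10.44; D is limiting.
n(Z) = (3/3) × 31.32 = 31.32 mol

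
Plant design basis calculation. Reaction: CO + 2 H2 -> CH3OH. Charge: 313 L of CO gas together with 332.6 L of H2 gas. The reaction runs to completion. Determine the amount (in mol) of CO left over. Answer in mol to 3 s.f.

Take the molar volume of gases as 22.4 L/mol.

n(CO) = 313.0 / 22.4 = 13.97 mol
n(H2) = 332.6 / 22.4 = 14.85 mol
n/ν for CO = 13.97/1 = 13.97
n/ν for H2 = 14.85/2 = 7.425
Smallest n/ν is H2 → limiting reagent.
CO consumed = (1/2) × 14.85 = 7.425 mol
CO remaining = 13.97 − 7.425 = 6.545 mol

6.55 mol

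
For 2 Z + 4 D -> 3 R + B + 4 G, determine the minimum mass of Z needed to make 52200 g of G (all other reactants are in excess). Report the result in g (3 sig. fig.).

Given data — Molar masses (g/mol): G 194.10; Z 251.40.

n(G) = 52200 / 194.10 = 268.9 mol
n(Z) = (2/4) × 268.9 = 134.5 mol
mass = 134.5 × 251.40 = 33810 g

33800 g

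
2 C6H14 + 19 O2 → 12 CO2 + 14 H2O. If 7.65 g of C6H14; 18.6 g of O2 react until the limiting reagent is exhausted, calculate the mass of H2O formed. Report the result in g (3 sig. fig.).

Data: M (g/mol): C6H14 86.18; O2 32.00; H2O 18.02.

n(C6H14) = 7.650 / 86.18 = 0.08877 mol
n(O2) = 18.60 / 32.00 = 0.5813 mol
n/ν for C6H14 = 0.08877/2 = 0.04439
n/ν for O2 = 0.5813/19 = 0.03059
Smallest n/ν is O2 → limiting reagent.
n(H2O) = (14/19) × 0.5813 = 0.4283 mol
mass = 0.4283 × 18.02 = 7.718 g

7.72 g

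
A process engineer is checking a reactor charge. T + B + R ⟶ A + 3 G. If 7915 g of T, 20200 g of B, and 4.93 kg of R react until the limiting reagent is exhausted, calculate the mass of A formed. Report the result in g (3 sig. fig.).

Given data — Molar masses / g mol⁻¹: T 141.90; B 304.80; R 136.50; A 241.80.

n(T) = 7915 / 141.90 = 55.78 mol
n(B) = 20200 / 304.80 = 66.27 mol
n(R) = 4.930×1000 / 136.50 = 36.12 mol
n/ν for T = 55.78/1 = 55.78
n/ν for B = 66.27/1 = 66.27
n/ν for R = 36.12/1 = 36.12
Smallest n/ν is R → limiting reagent.
n(A) = (1/1) × 36.12 = 36.12 mol
mass = 36.12 × 241.80 = 8734 g

8730 g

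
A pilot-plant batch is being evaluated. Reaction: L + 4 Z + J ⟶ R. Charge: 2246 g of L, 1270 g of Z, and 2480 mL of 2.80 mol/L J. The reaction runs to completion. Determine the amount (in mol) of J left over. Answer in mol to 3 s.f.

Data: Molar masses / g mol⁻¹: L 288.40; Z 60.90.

1.73 mol

n(L) = 2246 / 288.40 = 7.788 mol
n(Z) = 1270 / 60.90 = 20.85 mol
n(J) = 2.80 × 2480/1000 = 6.944 mol
n/ν for L = 7.788/1 = 7.788
n/ν for Z = 20.85/4 = 5.213
n/ν for J = 6.944/1 = 6.944
Smallest n/ν is Z → limiting reagent.
J consumed = (1/4) × 20.85 = 5.213 mol
J remaining = 6.944 − 5.213 = 1.731 mol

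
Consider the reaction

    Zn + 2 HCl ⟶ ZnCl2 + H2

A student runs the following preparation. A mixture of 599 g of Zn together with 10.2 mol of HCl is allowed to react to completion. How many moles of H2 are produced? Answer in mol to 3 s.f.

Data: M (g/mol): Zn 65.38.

5.10 mol

n(Zn) = 599.0 / 65.38 = 9.162 mol
n(HCl) = 10.20 mol
n/ν for Zn = 9.162/1 = 9.162
n/ν for HCl = 10.20/2 = 5.100
Smallest n/ν is HCl → limiting reagent.
n(H2) = (1/2) × 10.20 = 5.100 mol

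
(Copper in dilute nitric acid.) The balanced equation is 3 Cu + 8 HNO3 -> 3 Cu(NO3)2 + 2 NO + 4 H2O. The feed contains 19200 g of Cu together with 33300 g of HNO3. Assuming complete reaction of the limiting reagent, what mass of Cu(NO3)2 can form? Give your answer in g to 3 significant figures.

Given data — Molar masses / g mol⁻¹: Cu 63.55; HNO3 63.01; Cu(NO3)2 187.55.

37200 g

n(Cu) = 19200 / 63.55 = 302.1 mol
n(HNO3) = 33300 / 63.01 = 528.5 mol
n/ν for Cu = 302.1/3 = 100.7
n/ν for HNO3 = 528.5/8 = 66.06
Smallest n/ν is HNO3 → limiting reagent.
n(Cu(NO3)2) = (3/8) × 528.5 = 198.2 mol
mass = 198.2 × 187.55 = 37170 g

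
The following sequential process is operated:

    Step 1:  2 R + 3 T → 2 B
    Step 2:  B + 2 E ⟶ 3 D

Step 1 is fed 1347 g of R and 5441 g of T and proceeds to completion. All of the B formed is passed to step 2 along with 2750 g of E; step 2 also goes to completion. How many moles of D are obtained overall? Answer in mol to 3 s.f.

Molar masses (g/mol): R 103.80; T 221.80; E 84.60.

38.9 mol

Step 1:
n(R) = 1347 / 103.80 = 12.98 mol
n(T) = 5441 / 221.80 = 24.53 mol
n/ν → R: 6.490, T: 8.177; R is limiting.
n(B) produced = (2/2) × 12.98 = 12.98 mol
Step 2:
n(B) available = 12.98 mol
n(E) = 2750 / 84.60 = 32.51 mol
n/ν → B: 12.98, E: 16.26; B is limiting.
n(D) = (3/1) × 12.98 = 38.94 mol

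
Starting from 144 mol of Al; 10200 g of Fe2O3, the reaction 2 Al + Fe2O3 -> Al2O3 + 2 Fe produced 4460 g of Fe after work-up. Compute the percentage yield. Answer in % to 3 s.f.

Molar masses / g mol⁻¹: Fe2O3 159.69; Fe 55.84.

n(Al) = 144.0 mol
n(Fe2O3) = 10200 / 159.69 = 63.87 mol
n/ν → Al: 72.00, Fe2O3: 63.87; Fe2O3 is limiting.
theoretical n(Fe) = (2/1) × 63.87 = 127.7 mol → 7131 g
% yield = 4460 / 7131 × 100 = 62.54 %

62.5 %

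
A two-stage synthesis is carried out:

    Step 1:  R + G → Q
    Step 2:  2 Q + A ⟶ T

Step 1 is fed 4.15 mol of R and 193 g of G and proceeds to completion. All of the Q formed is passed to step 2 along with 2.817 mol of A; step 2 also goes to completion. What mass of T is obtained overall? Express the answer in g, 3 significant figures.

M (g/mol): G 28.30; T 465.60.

966 g

Step 1:
n(R) = 4.150 mol
n(G) = 193.0 / 28.30 = 6.820 mol
n/ν → R: 4.150, G: 6.820; R is limiting.
n(Q) produced = (1/1) × 4.150 = 4.150 mol
Step 2:
n(Q) available = 4.150 mol
n(A) = 2.817 mol
n/ν → Q: 2.075, A: 2.817; Q is limiting.
n(T) = (1/2) × 4.150 = 2.075 mol
mass = 2.075 × 465.60 = 966.1 g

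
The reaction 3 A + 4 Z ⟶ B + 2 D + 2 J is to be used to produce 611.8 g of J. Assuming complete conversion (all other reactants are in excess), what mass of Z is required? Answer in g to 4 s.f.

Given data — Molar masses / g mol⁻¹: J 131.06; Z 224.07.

2092 g

n(J) = 611.8 / 131.06 = 4.668 mol
n(Z) = (4/2) × 4.668 = 9.336 mol
mass = 9.336 × 224.07 = 2092 g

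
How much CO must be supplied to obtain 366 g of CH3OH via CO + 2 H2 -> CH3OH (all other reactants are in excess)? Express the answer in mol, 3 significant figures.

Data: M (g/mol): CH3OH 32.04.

11.4 mol

n(CH3OH) = 366 / 32.04 = 11.42 mol
n(CO) = (1/1) × 11.42 = 11.42 mol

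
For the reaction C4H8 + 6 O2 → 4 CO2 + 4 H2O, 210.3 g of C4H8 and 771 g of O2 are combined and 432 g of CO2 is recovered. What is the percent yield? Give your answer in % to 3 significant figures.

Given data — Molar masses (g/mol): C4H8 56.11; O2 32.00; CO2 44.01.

65.5 %

n(C4H8) = 210.3 / 56.11 = 3.748 mol
n(O2) = 771.0 / 32.00 = 24.09 mol
n/ν for C4H8 = 3.748/1 = 3.748
n/ν for O2 = 24.09/6 = 4.015
Smallest n/ν is C4H8 → limiting reagent.
theoretical n(CO2) = (4/1) × 3.748 = 14.99 mol → 659.7 g
% yield = 432 / 659.7 × 100 = 65.48 %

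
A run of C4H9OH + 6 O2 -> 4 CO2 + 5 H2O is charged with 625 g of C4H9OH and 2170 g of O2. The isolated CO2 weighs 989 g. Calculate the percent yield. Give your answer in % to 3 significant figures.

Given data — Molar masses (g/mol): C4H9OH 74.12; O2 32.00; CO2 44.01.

66.6 %

n(C4H9OH) = 625.0 / 74.12 = 8.432 mol
n(O2) = 2170 / 32.00 = 67.81 mol
n/ν for C4H9OH = 8.432/1 = 8.432
n/ν for O2 = 67.81/6 = 11.30
Smallest n/ν is C4H9OH → limiting reagent.
theoretical n(CO2) = (4/1) × 8.432 = 33.73 mol → 1484 g
% yield = 989 / 1484 × 100 = 66.64 %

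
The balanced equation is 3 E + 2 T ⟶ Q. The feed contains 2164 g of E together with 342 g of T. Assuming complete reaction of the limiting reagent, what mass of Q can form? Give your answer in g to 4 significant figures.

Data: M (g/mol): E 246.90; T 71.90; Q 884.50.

2104 g

n(E) = 2164 / 246.90 = 8.765 mol
n(T) = 342.0 / 71.90 = 4.757 mol
n/ν for E = 8.765/3 = 2.922
n/ν for T = 4.757/2 = 2.379
Smallest n/ν is T → limiting reagent.
n(Q) = (1/2) × 4.757 = 2.379 mol
mass = 2.379 × 884.50 = 2104 g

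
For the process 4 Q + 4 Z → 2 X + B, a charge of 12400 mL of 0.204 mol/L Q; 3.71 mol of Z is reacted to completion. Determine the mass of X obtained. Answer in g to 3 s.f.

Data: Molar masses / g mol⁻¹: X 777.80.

n(Q) = 0.204 × 12400/1000 = 2.530 mol
n(Z) = 3.710 mol
n/ν for Q = 2.530/4 = 0.6325
n/ν for Z = 3.710/4 = 0.9275
Smallest n/ν is Q → limiting reagent.
n(X) = (2/4) × 2.530 = 1.265 mol
mass = 1.265 × 777.80 = 983.9 g

984 g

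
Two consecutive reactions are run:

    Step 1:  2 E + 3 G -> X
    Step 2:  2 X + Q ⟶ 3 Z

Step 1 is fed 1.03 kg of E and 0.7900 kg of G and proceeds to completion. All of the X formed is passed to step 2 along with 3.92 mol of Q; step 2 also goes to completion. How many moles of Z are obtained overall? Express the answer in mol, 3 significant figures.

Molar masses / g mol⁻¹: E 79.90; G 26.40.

Step 1:
n(E) = 1.030×1000 / 79.90 = 12.89 mol
n(G) = 0.7900×1000 / 26.40 = 29.92 mol
n/ν → E: 6.445, G: 9.973; E is limiting.
n(X) produced = (1/2) × 12.89 = 6.445 mol
Step 2:
n(X) available = 6.445 mol
n(Q) = 3.920 mol
n/ν → X: 3.223, Q: 3.920; X is limiting.
n(Z) = (3/2) × 6.445 = 9.668 mol

9.67 mol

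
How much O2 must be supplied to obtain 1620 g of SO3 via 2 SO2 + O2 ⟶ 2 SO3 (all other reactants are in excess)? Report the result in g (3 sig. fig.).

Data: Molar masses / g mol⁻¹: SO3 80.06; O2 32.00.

n(SO3) = 1620 / 80.06 = 20.23 mol
n(O2) = (1/2) × 20.23 = 10.12 mol
mass = 10.12 × 32.00 = 323.8 g

324 g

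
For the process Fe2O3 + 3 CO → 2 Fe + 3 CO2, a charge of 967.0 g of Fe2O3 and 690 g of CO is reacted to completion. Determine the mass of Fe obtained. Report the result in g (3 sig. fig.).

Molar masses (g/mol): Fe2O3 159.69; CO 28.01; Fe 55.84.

676 g

n(Fe2O3) = 967.0 / 159.69 = 6.055 mol
n(CO) = 690.0 / 28.01 = 24.63 mol
n/ν for Fe2O3 = 6.055/1 = 6.055
n/ν for CO = 24.63/3 = 8.210
Smallest n/ν is Fe2O3 → limiting reagent.
n(Fe) = (2/1) × 6.055 = 12.11 mol
mass = 12.11 × 55.84 = 676.2 g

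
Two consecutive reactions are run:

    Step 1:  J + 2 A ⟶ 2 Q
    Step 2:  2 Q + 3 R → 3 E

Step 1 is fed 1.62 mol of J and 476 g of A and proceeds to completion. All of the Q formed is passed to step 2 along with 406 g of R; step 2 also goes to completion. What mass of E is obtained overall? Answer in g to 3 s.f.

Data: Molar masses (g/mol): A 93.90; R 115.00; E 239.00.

Step 1:
n(J) = 1.620 mol
n(A) = 476.0 / 93.90 = 5.069 mol
n/ν for J = 1.620/1 = 1.620
n/ν for A = 5.069/2 = 2.535
Smallest n/ν is J → limiting reagent.
n(Q) produced = (2/1) × 1.620 = 3.240 mol
Step 2:
n(Q) available = 3.240 mol
n(R) = 406.0 / 115.00 = 3.530 mol
n/ν for Q = 3.240/2 = 1.620
n/ν for R = 3.530/3 = 1.177
Smallest n/ν is R → limiting reagent.
n(E) = (3/3) × 3.530 = 3.530 mol
mass = 3.530 × 239.00 = 843.7 g

844 g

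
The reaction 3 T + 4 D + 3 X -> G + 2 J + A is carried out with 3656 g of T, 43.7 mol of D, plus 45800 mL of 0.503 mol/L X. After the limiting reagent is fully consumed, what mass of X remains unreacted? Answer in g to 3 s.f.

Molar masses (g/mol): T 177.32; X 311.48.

n(T) = 3656 / 177.32 = 20.62 mol
n(D) = 43.70 mol
n(X) = 0.503 × 45800/1000 = 23.04 mol
n/ν → T: 6.873, D: 10.93, X: 7.680; T is limiting.
X consumed = (3/3) × 20.62 = 20.62 mol
X remaining = 23.04 − 20.62 = 2.420 mol
mass = 2.420 × 311.48 = 753.8 g

754 g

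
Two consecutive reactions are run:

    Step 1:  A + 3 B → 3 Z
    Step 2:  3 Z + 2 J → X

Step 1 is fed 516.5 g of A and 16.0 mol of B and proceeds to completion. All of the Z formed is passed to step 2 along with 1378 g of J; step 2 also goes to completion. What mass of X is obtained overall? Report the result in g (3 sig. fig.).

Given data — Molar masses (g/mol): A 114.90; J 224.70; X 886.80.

2720 g

Step 1:
n(A) = 516.5 / 114.90 = 4.495 mol
n(B) = 16.00 mol
n/ν for A = 4.495/1 = 4.495
n/ν for B = 16.00/3 = 5.333
Smallest n/ν is A → limiting reagent.
n(Z) produced = (3/1) × 4.495 = 13.49 mol
Step 2:
n(Z) available = 13.49 mol
n(J) = 1378 / 224.70 = 6.133 mol
n/ν for Z = 13.49/3 = 4.497
n/ν for J = 6.133/2 = 3.067
Smallest n/ν is J → limiting reagent.
n(X) = (1/2) × 6.133 = 3.067 mol
mass = 3.067 × 886.80 = 2720 g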